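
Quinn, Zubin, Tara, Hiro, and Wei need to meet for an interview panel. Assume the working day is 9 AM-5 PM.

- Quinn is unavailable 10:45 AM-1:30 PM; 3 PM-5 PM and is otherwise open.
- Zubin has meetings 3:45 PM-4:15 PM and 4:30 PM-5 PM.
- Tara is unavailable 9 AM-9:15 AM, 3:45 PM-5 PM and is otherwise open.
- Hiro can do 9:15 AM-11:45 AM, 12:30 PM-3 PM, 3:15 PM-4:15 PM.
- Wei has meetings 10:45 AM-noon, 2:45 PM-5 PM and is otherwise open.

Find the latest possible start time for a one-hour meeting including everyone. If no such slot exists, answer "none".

Quinn free: 09:00-10:45, 13:30-15:00 (invert busy blocks within the working day).
Zubin free: 09:00-15:45, 16:15-16:30 (invert busy blocks within the working day).
Tara free: 09:15-15:45 (invert busy blocks within the working day).
Hiro free: 09:15-11:45, 12:30-15:00, 15:15-16:15.
Wei free: 09:00-10:45, 12:00-14:45 (invert busy blocks within the working day).
Quinn ∩ Zubin: 09:00-10:45, 13:30-15:00.
Quinn ∩ Zubin ∩ Tara: 09:15-10:45, 13:30-15:00.
Quinn ∩ Zubin ∩ Tara ∩ Hiro: 09:15-10:45, 13:30-15:00.
Quinn ∩ Zubin ∩ Tara ∩ Hiro ∩ Wei: 09:15-10:45, 13:30-14:45.
The last common window of at least 60 minutes is 13:30-14:45; a 60-minute meeting can start as late as 13:45 and still end by 14:45.

13:45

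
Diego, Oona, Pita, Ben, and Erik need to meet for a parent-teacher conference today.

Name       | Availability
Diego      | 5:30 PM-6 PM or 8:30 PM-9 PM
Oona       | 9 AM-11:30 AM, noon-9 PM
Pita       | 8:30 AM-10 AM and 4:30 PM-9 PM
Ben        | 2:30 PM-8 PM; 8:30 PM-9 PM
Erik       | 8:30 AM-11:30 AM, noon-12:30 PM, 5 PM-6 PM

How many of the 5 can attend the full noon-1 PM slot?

1

Oona can make the full 12:00-13:00 slot — that's 1.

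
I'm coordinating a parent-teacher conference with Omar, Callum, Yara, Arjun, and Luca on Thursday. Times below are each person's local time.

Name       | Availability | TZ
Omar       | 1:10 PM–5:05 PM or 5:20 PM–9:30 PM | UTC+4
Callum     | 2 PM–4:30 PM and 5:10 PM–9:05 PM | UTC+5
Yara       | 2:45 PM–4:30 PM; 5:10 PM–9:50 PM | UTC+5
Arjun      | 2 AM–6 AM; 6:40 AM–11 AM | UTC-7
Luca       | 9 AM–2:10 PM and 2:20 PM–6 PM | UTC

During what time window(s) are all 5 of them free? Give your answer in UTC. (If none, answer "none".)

Omar in UTC: 09:10-13:05, 13:20-17:30 (subtract 4h to convert from UTC+4).
Callum in UTC: 09:00-11:30, 12:10-16:05 (subtract 5h to convert from UTC+5).
Yara in UTC: 09:45-11:30, 12:10-16:50 (subtract 5h to convert from UTC+5).
Arjun in UTC: 09:00-13:00, 13:40-18:00 (add 7h to convert from UTC-7).
Luca in UTC: 09:00-14:10, 14:20-18:00.
Omar ∩ Callum: 09:10-11:30, 12:10-13:05, 13:20-16:05.
Omar ∩ Callum ∩ Yara: 09:45-11:30, 12:10-13:05, 13:20-16:05.
Omar ∩ Callum ∩ Yara ∩ Arjun: 09:45-11:30, 12:10-13:00, 13:40-16:05.
Omar ∩ Callum ∩ Yara ∩ Arjun ∩ Luca: 09:45-11:30, 12:10-13:00, 13:40-14:10, 14:20-16:05.

09:45-11:30, 12:10-13:00, 13:40-14:10, 14:20-16:05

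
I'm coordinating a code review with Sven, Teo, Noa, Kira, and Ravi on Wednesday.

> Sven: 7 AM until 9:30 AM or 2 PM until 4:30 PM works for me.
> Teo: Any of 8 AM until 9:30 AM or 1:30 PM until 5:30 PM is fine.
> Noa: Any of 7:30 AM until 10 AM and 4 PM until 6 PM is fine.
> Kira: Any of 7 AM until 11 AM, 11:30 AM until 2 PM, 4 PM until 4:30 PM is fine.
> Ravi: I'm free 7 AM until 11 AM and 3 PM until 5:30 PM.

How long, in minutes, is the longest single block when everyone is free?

Sven ∩ Teo: 08:00-09:30, 14:00-16:30.
Sven ∩ Teo ∩ Noa: 08:00-09:30, 16:00-16:30.
Sven ∩ Teo ∩ Noa ∩ Kira: 08:00-09:30, 16:00-16:30.
Sven ∩ Teo ∩ Noa ∩ Kira ∩ Ravi: 08:00-09:30, 16:00-16:30.
The longest is 08:00-09:30 at 90 minutes.

90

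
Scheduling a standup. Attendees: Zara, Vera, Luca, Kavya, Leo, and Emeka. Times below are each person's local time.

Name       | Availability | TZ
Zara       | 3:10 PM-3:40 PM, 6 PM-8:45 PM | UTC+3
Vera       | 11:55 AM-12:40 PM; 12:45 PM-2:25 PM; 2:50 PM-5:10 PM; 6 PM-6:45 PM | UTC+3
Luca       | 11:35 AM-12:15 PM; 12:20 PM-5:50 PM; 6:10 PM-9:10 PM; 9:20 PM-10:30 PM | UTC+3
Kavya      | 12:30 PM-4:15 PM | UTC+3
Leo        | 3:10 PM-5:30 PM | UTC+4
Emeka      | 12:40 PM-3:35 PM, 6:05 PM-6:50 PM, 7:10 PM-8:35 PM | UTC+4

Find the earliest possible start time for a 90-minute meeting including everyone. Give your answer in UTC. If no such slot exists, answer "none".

none

Zara in UTC: 12:10-12:40, 15:00-17:45 (subtract 3h to convert from UTC+3).
Vera in UTC: 08:55-09:40, 09:45-11:25, 11:50-14:10, 15:00-15:45 (subtract 3h to convert from UTC+3).
Luca in UTC: 08:35-09:15, 09:20-14:50, 15:10-18:10, 18:20-19:30 (subtract 3h to convert from UTC+3).
Kavya in UTC: 09:30-13:15 (subtract 3h to convert from UTC+3).
Leo in UTC: 11:10-13:30 (subtract 4h to convert from UTC+4).
Emeka in UTC: 08:40-11:35, 14:05-14:50, 15:10-16:35 (subtract 4h to convert from UTC+4).
Zara ∩ Vera: 12:10-12:40, 15:00-15:45.
Zara ∩ Vera ∩ Luca: 12:10-12:40, 15:10-15:45.
Zara ∩ Vera ∩ Luca ∩ Kavya: 12:10-12:40.
Zara ∩ Vera ∩ Luca ∩ Kavya ∩ Leo: 12:10-12:40.
Zara ∩ Vera ∩ Luca ∩ Kavya ∩ Leo ∩ Emeka: ∅.
There is no time when everyone is free.
No common window is at least 90 minutes long.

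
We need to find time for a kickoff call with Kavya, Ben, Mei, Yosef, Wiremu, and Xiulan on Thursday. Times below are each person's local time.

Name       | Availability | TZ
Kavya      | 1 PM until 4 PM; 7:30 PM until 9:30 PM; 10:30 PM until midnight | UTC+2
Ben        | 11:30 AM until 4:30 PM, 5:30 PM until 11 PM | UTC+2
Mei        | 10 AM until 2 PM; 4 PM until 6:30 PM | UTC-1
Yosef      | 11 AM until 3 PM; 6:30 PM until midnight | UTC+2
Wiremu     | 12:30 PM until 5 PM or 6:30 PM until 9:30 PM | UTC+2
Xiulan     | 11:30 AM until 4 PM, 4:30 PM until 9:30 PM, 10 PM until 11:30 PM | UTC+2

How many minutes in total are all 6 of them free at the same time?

Kavya in UTC: 11:00-14:00, 17:30-19:30, 20:30-22:00 (subtract 2h to convert from UTC+2).
Ben in UTC: 09:30-14:30, 15:30-21:00 (subtract 2h to convert from UTC+2).
Mei in UTC: 11:00-15:00, 17:00-19:30 (add 1h to convert from UTC-1).
Yosef in UTC: 09:00-13:00, 16:30-22:00 (subtract 2h to convert from UTC+2).
Wiremu in UTC: 10:30-15:00, 16:30-19:30 (subtract 2h to convert from UTC+2).
Xiulan in UTC: 09:30-14:00, 14:30-19:30, 20:00-21:30 (subtract 2h to convert from UTC+2).
Kavya ∩ Ben: 11:00-14:00, 17:30-19:30, 20:30-21:00.
Kavya ∩ Ben ∩ Mei: 11:00-14:00, 17:30-19:30.
Kavya ∩ Ben ∩ Mei ∩ Yosef: 11:00-13:00, 17:30-19:30.
Kavya ∩ Ben ∩ Mei ∩ Yosef ∩ Wiremu: 11:00-13:00, 17:30-19:30.
Kavya ∩ Ben ∩ Mei ∩ Yosef ∩ Wiremu ∩ Xiulan: 11:00-13:00, 17:30-19:30.
Summing the common windows: 120 + 120 = 240 minutes.

240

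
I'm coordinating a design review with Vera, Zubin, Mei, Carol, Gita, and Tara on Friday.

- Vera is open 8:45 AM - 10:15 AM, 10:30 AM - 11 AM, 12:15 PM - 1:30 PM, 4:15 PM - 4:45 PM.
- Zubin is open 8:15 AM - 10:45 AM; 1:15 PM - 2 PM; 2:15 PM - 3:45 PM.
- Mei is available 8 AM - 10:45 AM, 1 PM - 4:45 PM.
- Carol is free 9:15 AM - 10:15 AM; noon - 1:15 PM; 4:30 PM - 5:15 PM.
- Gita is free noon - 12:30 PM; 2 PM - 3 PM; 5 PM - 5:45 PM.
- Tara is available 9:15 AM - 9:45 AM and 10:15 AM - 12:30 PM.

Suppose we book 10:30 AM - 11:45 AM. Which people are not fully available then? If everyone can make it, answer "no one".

Vera: not fully free for 10:30-11:45. Zubin: not fully free for 10:30-11:45. Mei: not fully free for 10:30-11:45. Carol: not fully free for 10:30-11:45. Gita: not fully free for 10:30-11:45. Tara: free for 10:30-11:45.

Carol, Gita, Mei, Vera, Zubin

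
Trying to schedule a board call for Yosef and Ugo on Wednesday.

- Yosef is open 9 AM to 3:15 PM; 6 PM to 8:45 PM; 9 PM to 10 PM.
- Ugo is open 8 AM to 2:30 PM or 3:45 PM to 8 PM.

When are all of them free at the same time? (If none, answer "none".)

Yosef ∩ Ugo: 09:00-14:30, 18:00-20:00.
So the common availability across everyone is 09:00-14:30, 18:00-20:00.

09:00-14:30, 18:00-20:00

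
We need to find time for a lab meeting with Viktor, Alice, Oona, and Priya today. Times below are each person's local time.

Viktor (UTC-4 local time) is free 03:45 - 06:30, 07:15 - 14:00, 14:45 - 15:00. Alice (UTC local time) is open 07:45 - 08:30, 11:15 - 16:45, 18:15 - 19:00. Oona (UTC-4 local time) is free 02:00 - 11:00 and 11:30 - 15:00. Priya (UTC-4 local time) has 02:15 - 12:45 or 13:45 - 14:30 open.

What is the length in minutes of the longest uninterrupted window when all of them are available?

Viktor in UTC: 07:45-10:30, 11:15-18:00, 18:45-19:00 (add 4h to convert from UTC-4).
Alice in UTC: 07:45-08:30, 11:15-16:45, 18:15-19:00.
Oona in UTC: 06:00-15:00, 15:30-19:00 (add 4h to convert from UTC-4).
Priya in UTC: 06:15-16:45, 17:45-18:30 (add 4h to convert from UTC-4).
Viktor ∩ Alice: 07:45-08:30, 11:15-16:45, 18:45-19:00.
Viktor ∩ Alice ∩ Oona: 07:45-08:30, 11:15-15:00, 15:30-16:45, 18:45-19:00.
Viktor ∩ Alice ∩ Oona ∩ Priya: 07:45-08:30, 11:15-15:00, 15:30-16:45.
Those are the intersection windows.
The longest is 11:15-15:00 at 225 minutes.

225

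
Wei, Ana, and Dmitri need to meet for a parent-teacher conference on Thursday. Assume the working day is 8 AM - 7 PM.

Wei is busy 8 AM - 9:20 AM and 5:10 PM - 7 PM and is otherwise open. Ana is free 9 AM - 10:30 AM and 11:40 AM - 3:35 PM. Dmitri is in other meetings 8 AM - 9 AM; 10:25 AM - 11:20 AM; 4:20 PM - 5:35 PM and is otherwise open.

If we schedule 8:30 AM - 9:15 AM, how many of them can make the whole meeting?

Wei free: 09:20-17:10 (invert busy blocks within the working day).
Ana free: 09:00-10:30, 11:40-15:35.
Dmitri free: 09:00-10:25, 11:20-16:20, 17:35-19:00 (invert busy blocks within the working day).
nobody can make the full 08:30-09:15 slot — that's 0.

0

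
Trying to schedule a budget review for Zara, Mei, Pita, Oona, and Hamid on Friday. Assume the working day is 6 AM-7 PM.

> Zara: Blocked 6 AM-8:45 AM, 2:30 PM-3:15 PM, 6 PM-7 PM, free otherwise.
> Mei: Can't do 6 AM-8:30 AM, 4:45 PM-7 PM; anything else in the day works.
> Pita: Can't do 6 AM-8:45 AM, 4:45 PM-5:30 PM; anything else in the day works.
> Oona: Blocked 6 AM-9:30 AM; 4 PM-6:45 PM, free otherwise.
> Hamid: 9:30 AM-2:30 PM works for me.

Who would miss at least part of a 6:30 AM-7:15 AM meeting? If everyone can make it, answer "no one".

Zara free: 08:45-14:30, 15:15-18:00 (invert busy blocks within the working day).
Mei free: 08:30-16:45 (invert busy blocks within the working day).
Pita free: 08:45-16:45, 17:30-19:00 (invert busy blocks within the working day).
Oona free: 09:30-16:00, 18:45-19:00 (invert busy blocks within the working day).
Hamid free: 09:30-14:30.
Zara: not fully free for 06:30-07:15. Mei: not fully free for 06:30-07:15. Pita: not fully free for 06:30-07:15. Oona: not fully free for 06:30-07:15. Hamid: not fully free for 06:30-07:15.

Hamid, Mei, Oona, Pita, Zara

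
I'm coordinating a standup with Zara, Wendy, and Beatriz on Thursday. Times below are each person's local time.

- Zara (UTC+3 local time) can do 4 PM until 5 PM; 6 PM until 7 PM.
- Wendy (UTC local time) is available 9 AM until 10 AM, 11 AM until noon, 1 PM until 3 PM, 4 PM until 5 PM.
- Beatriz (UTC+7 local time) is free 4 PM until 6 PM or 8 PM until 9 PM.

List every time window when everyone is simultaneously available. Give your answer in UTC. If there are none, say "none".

Zara in UTC: 13:00-14:00, 15:00-16:00 (subtract 3h to convert from UTC+3).
Wendy in UTC: 09:00-10:00, 11:00-12:00, 13:00-15:00, 16:00-17:00.
Beatriz in UTC: 09:00-11:00, 13:00-14:00 (subtract 7h to convert from UTC+7).
Zara ∩ Wendy: 13:00-14:00.
Zara ∩ Wendy ∩ Beatriz: 13:00-14:00.

13:00-14:00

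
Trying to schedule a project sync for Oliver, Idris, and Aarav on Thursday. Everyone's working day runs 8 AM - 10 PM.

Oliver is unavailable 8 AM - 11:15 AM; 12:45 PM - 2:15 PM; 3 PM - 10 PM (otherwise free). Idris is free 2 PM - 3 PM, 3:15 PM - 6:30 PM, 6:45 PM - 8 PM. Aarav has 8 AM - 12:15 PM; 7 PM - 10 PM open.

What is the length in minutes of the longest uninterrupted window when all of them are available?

0

Oliver free: 11:15-12:45, 14:15-15:00 (invert busy blocks within the working day).
Idris free: 14:00-15:00, 15:15-18:30, 18:45-20:00.
Aarav free: 08:00-12:15, 19:00-22:00.
Oliver ∩ Idris: 14:15-15:00.
Oliver ∩ Idris ∩ Aarav: ∅.
There is no time when everyone is free.
No common window exists, so the longest block is 0 minutes.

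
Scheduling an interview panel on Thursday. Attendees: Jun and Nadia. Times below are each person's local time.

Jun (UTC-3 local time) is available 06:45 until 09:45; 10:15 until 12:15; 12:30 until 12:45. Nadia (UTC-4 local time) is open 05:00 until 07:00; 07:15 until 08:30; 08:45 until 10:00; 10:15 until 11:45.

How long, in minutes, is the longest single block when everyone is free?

75

Jun in UTC: 09:45-12:45, 13:15-15:15, 15:30-15:45 (add 3h to convert from UTC-3).
Nadia in UTC: 09:00-11:00, 11:15-12:30, 12:45-14:00, 14:15-15:45 (add 4h to convert from UTC-4).
Jun ∩ Nadia: 09:45-11:00, 11:15-12:30, 13:15-14:00, 14:15-15:15, 15:30-15:45.
So the common availability across everyone is 09:45-11:00, 11:15-12:30, 13:15-14:00, 14:15-15:15, 15:30-15:45.
The longest is 09:45-11:00 at 75 minutes.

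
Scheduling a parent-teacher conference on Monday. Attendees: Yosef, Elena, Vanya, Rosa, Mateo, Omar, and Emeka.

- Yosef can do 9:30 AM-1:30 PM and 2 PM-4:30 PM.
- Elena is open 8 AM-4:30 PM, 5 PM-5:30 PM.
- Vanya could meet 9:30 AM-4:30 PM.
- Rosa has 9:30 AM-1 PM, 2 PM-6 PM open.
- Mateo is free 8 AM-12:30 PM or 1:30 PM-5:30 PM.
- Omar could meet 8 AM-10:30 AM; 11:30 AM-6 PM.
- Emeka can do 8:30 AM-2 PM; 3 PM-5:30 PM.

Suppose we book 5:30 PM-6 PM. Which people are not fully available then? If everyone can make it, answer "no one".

Elena, Emeka, Mateo, Vanya, Yosef

Yosef: not fully free for 17:30-18:00. Elena: not fully free for 17:30-18:00. Vanya: not fully free for 17:30-18:00. Rosa: free for 17:30-18:00. Mateo: not fully free for 17:30-18:00. Omar: free for 17:30-18:00. Emeka: not fully free for 17:30-18:00.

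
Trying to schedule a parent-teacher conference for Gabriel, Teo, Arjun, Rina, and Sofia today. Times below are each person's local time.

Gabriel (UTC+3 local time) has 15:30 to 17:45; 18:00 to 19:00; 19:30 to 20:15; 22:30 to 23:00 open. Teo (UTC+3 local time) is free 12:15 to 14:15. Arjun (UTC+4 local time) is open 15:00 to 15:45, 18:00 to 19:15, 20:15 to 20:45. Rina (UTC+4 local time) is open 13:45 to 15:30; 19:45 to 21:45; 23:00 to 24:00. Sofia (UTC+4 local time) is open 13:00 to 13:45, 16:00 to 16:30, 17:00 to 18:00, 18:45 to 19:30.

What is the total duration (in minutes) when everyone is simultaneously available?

0

Gabriel in UTC: 12:30-14:45, 15:00-16:00, 16:30-17:15, 19:30-20:00 (subtract 3h to convert from UTC+3).
Teo in UTC: 09:15-11:15 (subtract 3h to convert from UTC+3).
Arjun in UTC: 11:00-11:45, 14:00-15:15, 16:15-16:45 (subtract 4h to convert from UTC+4).
Rina in UTC: 09:45-11:30, 15:45-17:45, 19:00-20:00 (subtract 4h to convert from UTC+4).
Sofia in UTC: 09:00-09:45, 12:00-12:30, 13:00-14:00, 14:45-15:30 (subtract 4h to convert from UTC+4).
Gabriel ∩ Teo: ∅.
Gabriel ∩ Teo ∩ Arjun: ∅.
Gabriel ∩ Teo ∩ Arjun ∩ Rina: ∅.
Gabriel ∩ Teo ∩ Arjun ∩ Rina ∩ Sofia: ∅.
There is no time when everyone is free.
There is no common window, so the total is 0 minutes.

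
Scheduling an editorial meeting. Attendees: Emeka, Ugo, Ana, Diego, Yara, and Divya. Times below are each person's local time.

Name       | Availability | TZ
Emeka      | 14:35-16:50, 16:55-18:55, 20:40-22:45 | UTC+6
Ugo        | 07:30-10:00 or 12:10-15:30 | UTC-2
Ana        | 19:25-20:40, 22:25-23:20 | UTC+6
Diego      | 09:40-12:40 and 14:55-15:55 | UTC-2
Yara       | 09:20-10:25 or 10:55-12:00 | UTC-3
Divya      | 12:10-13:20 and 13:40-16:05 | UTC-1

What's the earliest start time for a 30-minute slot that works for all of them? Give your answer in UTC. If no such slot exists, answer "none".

Emeka in UTC: 08:35-10:50, 10:55-12:55, 14:40-16:45 (subtract 6h to convert from UTC+6).
Ugo in UTC: 09:30-12:00, 14:10-17:30 (add 2h to convert from UTC-2).
Ana in UTC: 13:25-14:40, 16:25-17:20 (subtract 6h to convert from UTC+6).
Diego in UTC: 11:40-14:40, 16:55-17:55 (add 2h to convert from UTC-2).
Yara in UTC: 12:20-13:25, 13:55-15:00 (add 3h to convert from UTC-3).
Divya in UTC: 13:10-14:20, 14:40-17:05 (add 1h to convert from UTC-1).
Emeka ∩ Ugo: 09:30-10:50, 10:55-12:00, 14:40-16:45.
Emeka ∩ Ugo ∩ Ana: 16:25-16:45.
Emeka ∩ Ugo ∩ Ana ∩ Diego: ∅.
Emeka ∩ Ugo ∩ Ana ∩ Diego ∩ Yara: ∅.
Emeka ∩ Ugo ∩ Ana ∩ Diego ∩ Yara ∩ Divya: ∅.
There is no time when everyone is free.
No common window is at least 30 minutes long.

none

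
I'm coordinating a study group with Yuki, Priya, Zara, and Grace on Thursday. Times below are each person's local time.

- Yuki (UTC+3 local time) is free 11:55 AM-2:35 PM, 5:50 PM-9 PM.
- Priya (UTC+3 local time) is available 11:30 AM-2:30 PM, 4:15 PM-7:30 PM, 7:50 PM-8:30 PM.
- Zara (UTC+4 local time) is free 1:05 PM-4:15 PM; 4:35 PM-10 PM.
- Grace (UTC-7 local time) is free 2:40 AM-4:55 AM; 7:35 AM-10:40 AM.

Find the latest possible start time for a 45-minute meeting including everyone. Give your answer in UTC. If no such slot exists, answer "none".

15:45

Yuki in UTC: 08:55-11:35, 14:50-18:00 (subtract 3h to convert from UTC+3).
Priya in UTC: 08:30-11:30, 13:15-16:30, 16:50-17:30 (subtract 3h to convert from UTC+3).
Zara in UTC: 09:05-12:15, 12:35-18:00 (subtract 4h to convert from UTC+4).
Grace in UTC: 09:40-11:55, 14:35-17:40 (add 7h to convert from UTC-7).
Yuki ∩ Priya: 08:55-11:30, 14:50-16:30, 16:50-17:30.
Yuki ∩ Priya ∩ Zara: 09:05-11:30, 14:50-16:30, 16:50-17:30.
Yuki ∩ Priya ∩ Zara ∩ Grace: 09:40-11:30, 14:50-16:30, 16:50-17:30.
The last common window of at least 45 minutes is 14:50-16:30; a 45-minute meeting can start as late as 15:45 and still end by 16:30.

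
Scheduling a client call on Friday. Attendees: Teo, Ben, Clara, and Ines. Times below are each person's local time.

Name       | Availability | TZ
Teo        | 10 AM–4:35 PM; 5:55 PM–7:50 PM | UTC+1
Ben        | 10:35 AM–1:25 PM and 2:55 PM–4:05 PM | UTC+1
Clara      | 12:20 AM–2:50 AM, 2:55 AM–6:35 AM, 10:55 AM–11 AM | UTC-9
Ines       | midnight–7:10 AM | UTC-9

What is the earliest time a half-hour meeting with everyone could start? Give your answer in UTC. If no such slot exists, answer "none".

09:35

Teo in UTC: 09:00-15:35, 16:55-18:50 (subtract 1h to convert from UTC+1).
Ben in UTC: 09:35-12:25, 13:55-15:05 (subtract 1h to convert from UTC+1).
Clara in UTC: 09:20-11:50, 11:55-15:35, 19:55-20:00 (add 9h to convert from UTC-9).
Ines in UTC: 09:00-16:10 (add 9h to convert from UTC-9).
Teo ∩ Ben: 09:35-12:25, 13:55-15:05.
Teo ∩ Ben ∩ Clara: 09:35-11:50, 11:55-12:25, 13:55-15:05.
Teo ∩ Ben ∩ Clara ∩ Ines: 09:35-11:50, 11:55-12:25, 13:55-15:05.
Those are the intersection windows.
The first common window of at least 30 minutes is 09:35-11:50, so the earliest start is 09:35.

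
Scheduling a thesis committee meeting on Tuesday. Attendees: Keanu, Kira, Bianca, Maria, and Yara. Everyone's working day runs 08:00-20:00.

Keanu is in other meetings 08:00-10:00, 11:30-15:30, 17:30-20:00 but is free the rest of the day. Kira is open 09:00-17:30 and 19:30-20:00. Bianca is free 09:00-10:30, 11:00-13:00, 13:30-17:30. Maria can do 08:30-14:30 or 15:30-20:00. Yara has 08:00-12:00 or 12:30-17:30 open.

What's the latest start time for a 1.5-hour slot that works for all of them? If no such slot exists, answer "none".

16:00

Keanu free: 10:00-11:30, 15:30-17:30 (invert busy blocks within the working day).
Kira free: 09:00-17:30, 19:30-20:00.
Bianca free: 09:00-10:30, 11:00-13:00, 13:30-17:30.
Maria free: 08:30-14:30, 15:30-20:00.
Yara free: 08:00-12:00, 12:30-17:30.
Keanu ∩ Kira: 10:00-11:30, 15:30-17:30.
Keanu ∩ Kira ∩ Bianca: 10:00-10:30, 11:00-11:30, 15:30-17:30.
Keanu ∩ Kira ∩ Bianca ∩ Maria: 10:00-10:30, 11:00-11:30, 15:30-17:30.
Keanu ∩ Kira ∩ Bianca ∩ Maria ∩ Yara: 10:00-10:30, 11:00-11:30, 15:30-17:30.
The last common window of at least 90 minutes is 15:30-17:30; a 90-minute meeting can start as late as 16:00 and still end by 17:30.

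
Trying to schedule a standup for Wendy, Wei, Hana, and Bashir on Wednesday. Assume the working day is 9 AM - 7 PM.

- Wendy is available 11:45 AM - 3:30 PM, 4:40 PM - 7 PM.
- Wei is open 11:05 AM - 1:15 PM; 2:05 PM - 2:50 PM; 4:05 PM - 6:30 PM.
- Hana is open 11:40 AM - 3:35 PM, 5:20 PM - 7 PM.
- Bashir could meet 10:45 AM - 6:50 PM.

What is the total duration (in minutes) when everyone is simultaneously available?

205

Wendy ∩ Wei: 11:45-13:15, 14:05-14:50, 16:40-18:30.
Wendy ∩ Wei ∩ Hana: 11:45-13:15, 14:05-14:50, 17:20-18:30.
Wendy ∩ Wei ∩ Hana ∩ Bashir: 11:45-13:15, 14:05-14:50, 17:20-18:30.
Those are the intersection windows.
Summing the common windows: 90 + 45 + 70 = 205 minutes.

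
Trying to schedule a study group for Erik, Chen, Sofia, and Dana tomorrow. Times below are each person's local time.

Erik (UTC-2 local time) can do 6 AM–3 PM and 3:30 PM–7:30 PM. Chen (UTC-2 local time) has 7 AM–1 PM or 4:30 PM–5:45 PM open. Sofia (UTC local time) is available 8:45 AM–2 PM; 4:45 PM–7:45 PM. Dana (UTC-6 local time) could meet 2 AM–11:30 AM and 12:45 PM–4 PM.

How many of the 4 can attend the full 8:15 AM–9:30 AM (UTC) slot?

Erik in UTC: 08:00-17:00, 17:30-21:30 (add 2h to convert from UTC-2).
Chen in UTC: 09:00-15:00, 18:30-19:45 (add 2h to convert from UTC-2).
Sofia in UTC: 08:45-14:00, 16:45-19:45.
Dana in UTC: 08:00-17:30, 18:45-22:00 (add 6h to convert from UTC-6).
Erik and Dana can make the full 08:15-09:30 slot — that's 2.

2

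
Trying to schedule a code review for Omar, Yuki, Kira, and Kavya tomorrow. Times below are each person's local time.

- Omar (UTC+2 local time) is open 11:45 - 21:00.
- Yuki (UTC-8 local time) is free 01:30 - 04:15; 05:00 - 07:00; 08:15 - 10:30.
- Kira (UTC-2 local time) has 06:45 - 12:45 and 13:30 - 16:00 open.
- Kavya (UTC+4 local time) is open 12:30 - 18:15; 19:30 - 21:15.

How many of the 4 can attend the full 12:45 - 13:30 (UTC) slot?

3

Omar in UTC: 09:45-19:00 (subtract 2h to convert from UTC+2).
Yuki in UTC: 09:30-12:15, 13:00-15:00, 16:15-18:30 (add 8h to convert from UTC-8).
Kira in UTC: 08:45-14:45, 15:30-18:00 (add 2h to convert from UTC-2).
Kavya in UTC: 08:30-14:15, 15:30-17:15 (subtract 4h to convert from UTC+4).
Omar, Kira, and Kavya can make the full 12:45-13:30 slot — that's 3.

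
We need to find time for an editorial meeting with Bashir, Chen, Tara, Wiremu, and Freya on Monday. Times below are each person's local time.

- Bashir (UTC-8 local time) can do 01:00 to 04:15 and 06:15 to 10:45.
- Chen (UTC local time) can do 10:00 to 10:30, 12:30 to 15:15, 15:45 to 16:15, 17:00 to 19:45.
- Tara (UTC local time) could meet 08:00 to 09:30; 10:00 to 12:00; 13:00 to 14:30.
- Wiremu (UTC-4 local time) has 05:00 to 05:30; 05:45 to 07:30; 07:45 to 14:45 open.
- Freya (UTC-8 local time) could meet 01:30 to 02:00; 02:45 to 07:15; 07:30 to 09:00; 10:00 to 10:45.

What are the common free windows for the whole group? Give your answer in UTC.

14:15-14:30

Bashir in UTC: 09:00-12:15, 14:15-18:45 (add 8h to convert from UTC-8).
Chen in UTC: 10:00-10:30, 12:30-15:15, 15:45-16:15, 17:00-19:45.
Tara in UTC: 08:00-09:30, 10:00-12:00, 13:00-14:30.
Wiremu in UTC: 09:00-09:30, 09:45-11:30, 11:45-18:45 (add 4h to convert from UTC-4).
Freya in UTC: 09:30-10:00, 10:45-15:15, 15:30-17:00, 18:00-18:45 (add 8h to convert from UTC-8).
Bashir ∩ Chen: 10:00-10:30, 14:15-15:15, 15:45-16:15, 17:00-18:45.
Bashir ∩ Chen ∩ Tara: 10:00-10:30, 14:15-14:30.
Bashir ∩ Chen ∩ Tara ∩ Wiremu: 10:00-10:30, 14:15-14:30.
Bashir ∩ Chen ∩ Tara ∩ Wiremu ∩ Freya: 14:15-14:30.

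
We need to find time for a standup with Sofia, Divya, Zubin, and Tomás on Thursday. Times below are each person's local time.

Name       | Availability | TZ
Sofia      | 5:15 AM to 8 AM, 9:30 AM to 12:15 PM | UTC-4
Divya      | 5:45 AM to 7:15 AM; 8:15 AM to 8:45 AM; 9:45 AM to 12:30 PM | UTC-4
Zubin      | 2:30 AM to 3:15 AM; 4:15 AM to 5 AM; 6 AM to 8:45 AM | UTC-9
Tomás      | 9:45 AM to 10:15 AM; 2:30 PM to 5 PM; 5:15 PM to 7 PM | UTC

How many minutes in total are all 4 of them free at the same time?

75

Sofia in UTC: 09:15-12:00, 13:30-16:15 (add 4h to convert from UTC-4).
Divya in UTC: 09:45-11:15, 12:15-12:45, 13:45-16:30 (add 4h to convert from UTC-4).
Zubin in UTC: 11:30-12:15, 13:15-14:00, 15:00-17:45 (add 9h to convert from UTC-9).
Tomás in UTC: 09:45-10:15, 14:30-17:00, 17:15-19:00.
Sofia ∩ Divya: 09:45-11:15, 13:45-16:15.
Sofia ∩ Divya ∩ Zubin: 13:45-14:00, 15:00-16:15.
Sofia ∩ Divya ∩ Zubin ∩ Tomás: 15:00-16:15.
So the common availability across everyone is 15:00-16:15.
That's a single block of 75 minutes.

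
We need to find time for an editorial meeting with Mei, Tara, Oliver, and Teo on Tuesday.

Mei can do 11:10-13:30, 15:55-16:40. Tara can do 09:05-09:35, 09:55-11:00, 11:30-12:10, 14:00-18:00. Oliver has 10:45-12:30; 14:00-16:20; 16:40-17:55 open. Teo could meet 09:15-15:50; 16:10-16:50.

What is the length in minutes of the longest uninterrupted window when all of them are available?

40

Mei ∩ Tara: 11:30-12:10, 15:55-16:40.
Mei ∩ Tara ∩ Oliver: 11:30-12:10, 15:55-16:20.
Mei ∩ Tara ∩ Oliver ∩ Teo: 11:30-12:10, 16:10-16:20.
The longest is 11:30-12:10 at 40 minutes.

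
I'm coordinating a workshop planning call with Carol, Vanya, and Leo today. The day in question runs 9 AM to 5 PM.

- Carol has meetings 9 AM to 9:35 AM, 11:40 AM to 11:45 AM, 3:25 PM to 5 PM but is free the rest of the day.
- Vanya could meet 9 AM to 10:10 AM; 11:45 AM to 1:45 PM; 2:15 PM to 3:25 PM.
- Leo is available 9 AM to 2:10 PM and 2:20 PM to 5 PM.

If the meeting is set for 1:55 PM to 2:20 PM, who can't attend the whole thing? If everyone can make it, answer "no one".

Carol free: 09:35-11:40, 11:45-15:25 (invert busy blocks within the working day).
Vanya free: 09:00-10:10, 11:45-13:45, 14:15-15:25.
Leo free: 09:00-14:10, 14:20-17:00.
Carol: free for 13:55-14:20. Vanya: not fully free for 13:55-14:20. Leo: not fully free for 13:55-14:20.

Leo, Vanya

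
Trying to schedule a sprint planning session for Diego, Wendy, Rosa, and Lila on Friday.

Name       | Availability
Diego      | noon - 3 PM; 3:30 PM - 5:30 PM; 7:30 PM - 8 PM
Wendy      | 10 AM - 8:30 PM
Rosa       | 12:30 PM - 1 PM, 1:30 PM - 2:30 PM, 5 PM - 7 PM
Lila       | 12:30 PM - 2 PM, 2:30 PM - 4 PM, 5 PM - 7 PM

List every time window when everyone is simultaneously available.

12:30-13:00, 13:30-14:00, 17:00-17:30

Diego ∩ Wendy: 12:00-15:00, 15:30-17:30, 19:30-20:00.
Diego ∩ Wendy ∩ Rosa: 12:30-13:00, 13:30-14:30, 17:00-17:30.
Diego ∩ Wendy ∩ Rosa ∩ Lila: 12:30-13:00, 13:30-14:00, 17:00-17:30.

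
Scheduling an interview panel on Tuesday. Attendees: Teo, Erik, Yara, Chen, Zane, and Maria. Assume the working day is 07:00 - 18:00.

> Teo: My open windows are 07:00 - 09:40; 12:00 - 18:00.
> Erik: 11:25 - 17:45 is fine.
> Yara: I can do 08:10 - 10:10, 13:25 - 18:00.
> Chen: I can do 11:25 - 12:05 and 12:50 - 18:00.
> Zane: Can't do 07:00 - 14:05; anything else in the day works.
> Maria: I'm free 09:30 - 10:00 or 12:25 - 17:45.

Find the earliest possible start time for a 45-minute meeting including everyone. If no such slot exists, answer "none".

14:05

Teo free: 07:00-09:40, 12:00-18:00.
Erik free: 11:25-17:45.
Yara free: 08:10-10:10, 13:25-18:00.
Chen free: 11:25-12:05, 12:50-18:00.
Zane free: 14:05-18:00 (invert busy blocks within the working day).
Maria free: 09:30-10:00, 12:25-17:45.
Teo ∩ Erik: 12:00-17:45.
Teo ∩ Erik ∩ Yara: 13:25-17:45.
Teo ∩ Erik ∩ Yara ∩ Chen: 13:25-17:45.
Teo ∩ Erik ∩ Yara ∩ Chen ∩ Zane: 14:05-17:45.
Teo ∩ Erik ∩ Yara ∩ Chen ∩ Zane ∩ Maria: 14:05-17:45.
The first common window of at least 45 minutes is 14:05-17:45, so the earliest start is 14:05.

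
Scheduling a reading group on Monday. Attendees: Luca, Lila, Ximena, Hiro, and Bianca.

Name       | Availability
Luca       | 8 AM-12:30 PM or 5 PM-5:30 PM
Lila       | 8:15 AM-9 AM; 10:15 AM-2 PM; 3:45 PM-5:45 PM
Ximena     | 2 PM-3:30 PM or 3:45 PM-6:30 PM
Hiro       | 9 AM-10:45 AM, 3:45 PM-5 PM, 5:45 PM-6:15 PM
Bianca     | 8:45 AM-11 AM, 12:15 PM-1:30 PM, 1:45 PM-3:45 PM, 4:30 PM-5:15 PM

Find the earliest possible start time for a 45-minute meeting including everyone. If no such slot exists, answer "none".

none

Luca ∩ Lila: 08:15-09:00, 10:15-12:30, 17:00-17:30.
Luca ∩ Lila ∩ Ximena: 17:00-17:30.
Luca ∩ Lila ∩ Ximena ∩ Hiro: ∅.
Luca ∩ Lila ∩ Ximena ∩ Hiro ∩ Bianca: ∅.
There is no time when everyone is free.
No common window is at least 45 minutes long.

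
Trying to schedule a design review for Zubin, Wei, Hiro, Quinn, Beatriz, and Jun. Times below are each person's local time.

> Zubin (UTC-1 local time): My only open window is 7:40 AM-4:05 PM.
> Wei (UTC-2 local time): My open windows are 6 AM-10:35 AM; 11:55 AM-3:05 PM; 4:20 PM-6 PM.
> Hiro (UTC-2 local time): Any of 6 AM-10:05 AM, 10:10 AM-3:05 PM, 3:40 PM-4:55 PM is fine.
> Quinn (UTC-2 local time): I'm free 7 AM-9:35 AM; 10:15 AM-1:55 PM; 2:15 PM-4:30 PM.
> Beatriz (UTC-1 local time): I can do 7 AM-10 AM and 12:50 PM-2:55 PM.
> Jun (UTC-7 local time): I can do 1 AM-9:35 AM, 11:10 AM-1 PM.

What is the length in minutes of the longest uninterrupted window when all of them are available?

120

Zubin in UTC: 08:40-17:05 (add 1h to convert from UTC-1).
Wei in UTC: 08:00-12:35, 13:55-17:05, 18:20-20:00 (add 2h to convert from UTC-2).
Hiro in UTC: 08:00-12:05, 12:10-17:05, 17:40-18:55 (add 2h to convert from UTC-2).
Quinn in UTC: 09:00-11:35, 12:15-15:55, 16:15-18:30 (add 2h to convert from UTC-2).
Beatriz in UTC: 08:00-11:00, 13:50-15:55 (add 1h to convert from UTC-1).
Jun in UTC: 08:00-16:35, 18:10-20:00 (add 7h to convert from UTC-7).
Zubin ∩ Wei: 08:40-12:35, 13:55-17:05.
Zubin ∩ Wei ∩ Hiro: 08:40-12:05, 12:10-12:35, 13:55-17:05.
Zubin ∩ Wei ∩ Hiro ∩ Quinn: 09:00-11:35, 12:15-12:35, 13:55-15:55, 16:15-17:05.
Zubin ∩ Wei ∩ Hiro ∩ Quinn ∩ Beatriz: 09:00-11:00, 13:55-15:55.
Zubin ∩ Wei ∩ Hiro ∩ Quinn ∩ Beatriz ∩ Jun: 09:00-11:00, 13:55-15:55.
The longest is 09:00-11:00 at 120 minutes.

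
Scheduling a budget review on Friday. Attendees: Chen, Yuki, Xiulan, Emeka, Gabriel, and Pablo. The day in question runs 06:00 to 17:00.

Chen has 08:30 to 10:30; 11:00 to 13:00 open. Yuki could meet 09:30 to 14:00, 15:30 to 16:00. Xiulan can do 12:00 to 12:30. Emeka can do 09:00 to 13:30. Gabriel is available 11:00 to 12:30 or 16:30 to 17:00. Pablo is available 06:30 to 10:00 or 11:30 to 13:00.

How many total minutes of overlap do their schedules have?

30

Chen ∩ Yuki: 09:30-10:30, 11:00-13:00.
Chen ∩ Yuki ∩ Xiulan: 12:00-12:30.
Chen ∩ Yuki ∩ Xiulan ∩ Emeka: 12:00-12:30.
Chen ∩ Yuki ∩ Xiulan ∩ Emeka ∩ Gabriel: 12:00-12:30.
Chen ∩ Yuki ∩ Xiulan ∩ Emeka ∩ Gabriel ∩ Pablo: 12:00-12:30.
That's a single block of 30 minutes.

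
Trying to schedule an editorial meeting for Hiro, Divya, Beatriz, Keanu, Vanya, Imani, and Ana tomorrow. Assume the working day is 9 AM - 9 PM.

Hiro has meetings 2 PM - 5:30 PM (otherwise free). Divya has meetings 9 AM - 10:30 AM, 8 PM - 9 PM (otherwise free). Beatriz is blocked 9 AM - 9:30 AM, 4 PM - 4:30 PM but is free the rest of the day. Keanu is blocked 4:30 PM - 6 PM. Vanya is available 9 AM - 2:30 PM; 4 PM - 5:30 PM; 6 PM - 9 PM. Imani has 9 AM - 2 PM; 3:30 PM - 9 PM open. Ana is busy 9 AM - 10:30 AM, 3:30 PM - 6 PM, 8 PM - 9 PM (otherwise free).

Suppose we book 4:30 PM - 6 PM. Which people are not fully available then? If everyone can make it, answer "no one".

Ana, Hiro, Keanu, Vanya

Hiro free: 09:00-14:00, 17:30-21:00 (invert busy blocks within the working day).
Divya free: 10:30-20:00 (invert busy blocks within the working day).
Beatriz free: 09:30-16:00, 16:30-21:00 (invert busy blocks within the working day).
Keanu free: 09:00-16:30, 18:00-21:00 (invert busy blocks within the working day).
Vanya free: 09:00-14:30, 16:00-17:30, 18:00-21:00.
Imani free: 09:00-14:00, 15:30-21:00.
Ana free: 10:30-15:30, 18:00-20:00 (invert busy blocks within the working day).
Hiro: not fully free for 16:30-18:00. Divya: free for 16:30-18:00. Beatriz: free for 16:30-18:00. Keanu: not fully free for 16:30-18:00. Vanya: not fully free for 16:30-18:00. Imani: free for 16:30-18:00. Ana: not fully free for 16:30-18:00.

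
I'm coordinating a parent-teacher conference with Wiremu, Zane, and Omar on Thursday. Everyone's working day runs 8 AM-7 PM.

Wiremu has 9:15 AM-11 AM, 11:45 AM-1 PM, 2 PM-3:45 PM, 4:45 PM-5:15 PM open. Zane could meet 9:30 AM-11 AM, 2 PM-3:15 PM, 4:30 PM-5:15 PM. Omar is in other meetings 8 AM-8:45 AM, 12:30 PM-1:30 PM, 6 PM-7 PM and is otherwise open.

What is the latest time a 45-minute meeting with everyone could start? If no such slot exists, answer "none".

Wiremu free: 09:15-11:00, 11:45-13:00, 14:00-15:45, 16:45-17:15.
Zane free: 09:30-11:00, 14:00-15:15, 16:30-17:15.
Omar free: 08:45-12:30, 13:30-18:00 (invert busy blocks within the working day).
Wiremu ∩ Zane: 09:30-11:00, 14:00-15:15, 16:45-17:15.
Wiremu ∩ Zane ∩ Omar: 09:30-11:00, 14:00-15:15, 16:45-17:15.
The last common window of at least 45 minutes is 14:00-15:15; a 45-minute meeting can start as late as 14:30 and still end by 15:15.

14:30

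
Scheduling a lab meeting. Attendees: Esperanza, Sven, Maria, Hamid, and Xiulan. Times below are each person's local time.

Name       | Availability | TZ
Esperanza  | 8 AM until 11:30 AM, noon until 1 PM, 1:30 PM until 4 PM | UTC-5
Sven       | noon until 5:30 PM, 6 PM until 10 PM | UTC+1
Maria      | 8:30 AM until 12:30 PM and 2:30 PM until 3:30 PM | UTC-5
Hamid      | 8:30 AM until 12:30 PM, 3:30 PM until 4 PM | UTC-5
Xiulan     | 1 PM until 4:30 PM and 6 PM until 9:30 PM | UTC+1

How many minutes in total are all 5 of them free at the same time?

Esperanza in UTC: 13:00-16:30, 17:00-18:00, 18:30-21:00 (add 5h to convert from UTC-5).
Sven in UTC: 11:00-16:30, 17:00-21:00 (subtract 1h to convert from UTC+1).
Maria in UTC: 13:30-17:30, 19:30-20:30 (add 5h to convert from UTC-5).
Hamid in UTC: 13:30-17:30, 20:30-21:00 (add 5h to convert from UTC-5).
Xiulan in UTC: 12:00-15:30, 17:00-20:30 (subtract 1h to convert from UTC+1).
Esperanza ∩ Sven: 13:00-16:30, 17:00-18:00, 18:30-21:00.
Esperanza ∩ Sven ∩ Maria: 13:30-16:30, 17:00-17:30, 19:30-20:30.
Esperanza ∩ Sven ∩ Maria ∩ Hamid: 13:30-16:30, 17:00-17:30.
Esperanza ∩ Sven ∩ Maria ∩ Hamid ∩ Xiulan: 13:30-15:30, 17:00-17:30.
Summing the common windows: 120 + 30 = 150 minutes.

150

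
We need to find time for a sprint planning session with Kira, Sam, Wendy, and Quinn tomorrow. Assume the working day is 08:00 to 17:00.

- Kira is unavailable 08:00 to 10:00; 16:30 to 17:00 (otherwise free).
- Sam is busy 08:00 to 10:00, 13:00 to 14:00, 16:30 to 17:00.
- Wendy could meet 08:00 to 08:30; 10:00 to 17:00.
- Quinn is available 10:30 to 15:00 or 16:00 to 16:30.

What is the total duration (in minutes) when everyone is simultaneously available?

Kira free: 10:00-16:30 (invert busy blocks within the working day).
Sam free: 10:00-13:00, 14:00-16:30 (invert busy blocks within the working day).
Wendy free: 08:00-08:30, 10:00-17:00.
Quinn free: 10:30-15:00, 16:00-16:30.
Kira ∩ Sam: 10:00-13:00, 14:00-16:30.
Kira ∩ Sam ∩ Wendy: 10:00-13:00, 14:00-16:30.
Kira ∩ Sam ∩ Wendy ∩ Quinn: 10:30-13:00, 14:00-15:00, 16:00-16:30.
Summing the common windows: 150 + 60 + 30 = 240 minutes.

240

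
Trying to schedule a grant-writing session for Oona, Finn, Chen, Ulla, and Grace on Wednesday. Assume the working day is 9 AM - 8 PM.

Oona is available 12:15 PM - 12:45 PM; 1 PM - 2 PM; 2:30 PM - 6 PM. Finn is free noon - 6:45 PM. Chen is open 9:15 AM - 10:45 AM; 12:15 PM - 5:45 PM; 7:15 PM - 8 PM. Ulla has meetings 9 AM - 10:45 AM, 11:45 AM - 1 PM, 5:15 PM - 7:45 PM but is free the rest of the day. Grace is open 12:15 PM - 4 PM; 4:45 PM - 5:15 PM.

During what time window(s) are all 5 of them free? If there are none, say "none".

Oona free: 12:15-12:45, 13:00-14:00, 14:30-18:00.
Finn free: 12:00-18:45.
Chen free: 09:15-10:45, 12:15-17:45, 19:15-20:00.
Ulla free: 10:45-11:45, 13:00-17:15, 19:45-20:00 (invert busy blocks within the working day).
Grace free: 12:15-16:00, 16:45-17:15.
Oona ∩ Finn: 12:15-12:45, 13:00-14:00, 14:30-18:00.
Oona ∩ Finn ∩ Chen: 12:15-12:45, 13:00-14:00, 14:30-17:45.
Oona ∩ Finn ∩ Chen ∩ Ulla: 13:00-14:00, 14:30-17:15.
Oona ∩ Finn ∩ Chen ∩ Ulla ∩ Grace: 13:00-14:00, 14:30-16:00, 16:45-17:15.

13:00-14:00, 14:30-16:00, 16:45-17:15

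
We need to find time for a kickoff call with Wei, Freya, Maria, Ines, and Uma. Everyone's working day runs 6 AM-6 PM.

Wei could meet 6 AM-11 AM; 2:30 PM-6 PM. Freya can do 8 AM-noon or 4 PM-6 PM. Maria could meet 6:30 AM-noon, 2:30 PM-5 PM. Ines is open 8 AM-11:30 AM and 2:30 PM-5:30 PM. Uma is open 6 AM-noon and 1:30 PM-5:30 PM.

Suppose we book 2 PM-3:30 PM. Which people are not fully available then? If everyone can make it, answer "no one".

Freya, Ines, Maria, Wei

Wei: not fully free for 14:00-15:30. Freya: not fully free for 14:00-15:30. Maria: not fully free for 14:00-15:30. Ines: not fully free for 14:00-15:30. Uma: free for 14:00-15:30.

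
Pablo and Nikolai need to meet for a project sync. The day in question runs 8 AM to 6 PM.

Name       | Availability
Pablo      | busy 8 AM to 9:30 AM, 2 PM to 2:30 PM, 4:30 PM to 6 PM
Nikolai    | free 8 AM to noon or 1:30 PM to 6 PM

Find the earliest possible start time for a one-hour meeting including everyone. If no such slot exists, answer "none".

Pablo free: 09:30-14:00, 14:30-16:30 (invert busy blocks within the working day).
Nikolai free: 08:00-12:00, 13:30-18:00.
Pablo ∩ Nikolai: 09:30-12:00, 13:30-14:00, 14:30-16:30.
Those are the intersection windows.
The first common window of at least 60 minutes is 09:30-12:00, so the earliest start is 09:30.

09:30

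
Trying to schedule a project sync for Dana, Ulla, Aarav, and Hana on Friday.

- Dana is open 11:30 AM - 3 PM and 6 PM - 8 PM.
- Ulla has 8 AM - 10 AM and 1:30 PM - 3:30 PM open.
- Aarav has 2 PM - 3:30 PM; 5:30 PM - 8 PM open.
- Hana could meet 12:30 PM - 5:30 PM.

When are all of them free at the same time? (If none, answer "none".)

Dana ∩ Ulla: 13:30-15:00.
Dana ∩ Ulla ∩ Aarav: 14:00-15:00.
Dana ∩ Ulla ∩ Aarav ∩ Hana: 14:00-15:00.

14:00-15:00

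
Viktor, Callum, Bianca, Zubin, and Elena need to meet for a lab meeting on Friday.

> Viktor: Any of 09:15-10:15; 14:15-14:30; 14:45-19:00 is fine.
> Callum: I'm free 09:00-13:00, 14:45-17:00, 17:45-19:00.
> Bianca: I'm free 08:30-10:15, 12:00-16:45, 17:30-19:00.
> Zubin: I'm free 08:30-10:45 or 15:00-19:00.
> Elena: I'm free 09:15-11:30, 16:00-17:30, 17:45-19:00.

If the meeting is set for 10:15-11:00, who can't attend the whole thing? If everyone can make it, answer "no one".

Bianca, Viktor, Zubin

Viktor: not fully free for 10:15-11:00. Callum: free for 10:15-11:00. Bianca: not fully free for 10:15-11:00. Zubin: not fully free for 10:15-11:00. Elena: free for 10:15-11:00.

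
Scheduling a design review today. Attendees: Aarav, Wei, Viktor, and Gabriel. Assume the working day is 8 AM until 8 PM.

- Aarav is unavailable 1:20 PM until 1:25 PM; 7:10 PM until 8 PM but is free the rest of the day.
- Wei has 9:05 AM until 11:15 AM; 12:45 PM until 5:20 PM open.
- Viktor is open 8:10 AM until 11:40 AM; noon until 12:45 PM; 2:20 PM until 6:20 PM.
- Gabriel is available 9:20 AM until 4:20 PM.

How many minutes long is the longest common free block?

Aarav free: 08:00-13:20, 13:25-19:10 (invert busy blocks within the working day).
Wei free: 09:05-11:15, 12:45-17:20.
Viktor free: 08:10-11:40, 12:00-12:45, 14:20-18:20.
Gabriel free: 09:20-16:20.
Aarav ∩ Wei: 09:05-11:15, 12:45-13:20, 13:25-17:20.
Aarav ∩ Wei ∩ Viktor: 09:05-11:15, 14:20-17:20.
Aarav ∩ Wei ∩ Viktor ∩ Gabriel: 09:20-11:15, 14:20-16:20.
So the common availability across everyone is 09:20-11:15, 14:20-16:20.
The longest is 14:20-16:20 at 120 minutes.

120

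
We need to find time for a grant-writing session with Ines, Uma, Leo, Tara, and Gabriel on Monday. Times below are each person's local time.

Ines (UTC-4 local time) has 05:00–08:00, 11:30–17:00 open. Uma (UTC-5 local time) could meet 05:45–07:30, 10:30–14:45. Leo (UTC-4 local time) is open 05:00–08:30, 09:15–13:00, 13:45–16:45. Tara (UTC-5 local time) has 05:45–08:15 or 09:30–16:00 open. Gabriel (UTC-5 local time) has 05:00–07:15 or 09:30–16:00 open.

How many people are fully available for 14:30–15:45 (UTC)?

3

Ines in UTC: 09:00-12:00, 15:30-21:00 (add 4h to convert from UTC-4).
Uma in UTC: 10:45-12:30, 15:30-19:45 (add 5h to convert from UTC-5).
Leo in UTC: 09:00-12:30, 13:15-17:00, 17:45-20:45 (add 4h to convert from UTC-4).
Tara in UTC: 10:45-13:15, 14:30-21:00 (add 5h to convert from UTC-5).
Gabriel in UTC: 10:00-12:15, 14:30-21:00 (add 5h to convert from UTC-5).
Leo, Tara, and Gabriel can make the full 14:30-15:45 slot — that's 3.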